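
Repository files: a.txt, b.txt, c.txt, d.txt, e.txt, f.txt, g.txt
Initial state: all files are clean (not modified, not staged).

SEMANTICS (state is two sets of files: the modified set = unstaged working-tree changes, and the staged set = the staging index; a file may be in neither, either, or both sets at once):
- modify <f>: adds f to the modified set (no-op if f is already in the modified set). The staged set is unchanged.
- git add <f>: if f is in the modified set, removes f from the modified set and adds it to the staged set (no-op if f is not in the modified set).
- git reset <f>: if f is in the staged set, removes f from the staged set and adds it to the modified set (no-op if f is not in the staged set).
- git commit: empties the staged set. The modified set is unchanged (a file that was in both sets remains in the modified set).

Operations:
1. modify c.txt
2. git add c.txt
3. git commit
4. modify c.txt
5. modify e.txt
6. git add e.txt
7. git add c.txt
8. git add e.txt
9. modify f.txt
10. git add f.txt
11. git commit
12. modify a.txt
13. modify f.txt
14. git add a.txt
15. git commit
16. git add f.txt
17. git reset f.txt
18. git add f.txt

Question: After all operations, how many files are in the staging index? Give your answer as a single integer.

After op 1 (modify c.txt): modified={c.txt} staged={none}
After op 2 (git add c.txt): modified={none} staged={c.txt}
After op 3 (git commit): modified={none} staged={none}
After op 4 (modify c.txt): modified={c.txt} staged={none}
After op 5 (modify e.txt): modified={c.txt, e.txt} staged={none}
After op 6 (git add e.txt): modified={c.txt} staged={e.txt}
After op 7 (git add c.txt): modified={none} staged={c.txt, e.txt}
After op 8 (git add e.txt): modified={none} staged={c.txt, e.txt}
After op 9 (modify f.txt): modified={f.txt} staged={c.txt, e.txt}
After op 10 (git add f.txt): modified={none} staged={c.txt, e.txt, f.txt}
After op 11 (git commit): modified={none} staged={none}
After op 12 (modify a.txt): modified={a.txt} staged={none}
After op 13 (modify f.txt): modified={a.txt, f.txt} staged={none}
After op 14 (git add a.txt): modified={f.txt} staged={a.txt}
After op 15 (git commit): modified={f.txt} staged={none}
After op 16 (git add f.txt): modified={none} staged={f.txt}
After op 17 (git reset f.txt): modified={f.txt} staged={none}
After op 18 (git add f.txt): modified={none} staged={f.txt}
Final staged set: {f.txt} -> count=1

Answer: 1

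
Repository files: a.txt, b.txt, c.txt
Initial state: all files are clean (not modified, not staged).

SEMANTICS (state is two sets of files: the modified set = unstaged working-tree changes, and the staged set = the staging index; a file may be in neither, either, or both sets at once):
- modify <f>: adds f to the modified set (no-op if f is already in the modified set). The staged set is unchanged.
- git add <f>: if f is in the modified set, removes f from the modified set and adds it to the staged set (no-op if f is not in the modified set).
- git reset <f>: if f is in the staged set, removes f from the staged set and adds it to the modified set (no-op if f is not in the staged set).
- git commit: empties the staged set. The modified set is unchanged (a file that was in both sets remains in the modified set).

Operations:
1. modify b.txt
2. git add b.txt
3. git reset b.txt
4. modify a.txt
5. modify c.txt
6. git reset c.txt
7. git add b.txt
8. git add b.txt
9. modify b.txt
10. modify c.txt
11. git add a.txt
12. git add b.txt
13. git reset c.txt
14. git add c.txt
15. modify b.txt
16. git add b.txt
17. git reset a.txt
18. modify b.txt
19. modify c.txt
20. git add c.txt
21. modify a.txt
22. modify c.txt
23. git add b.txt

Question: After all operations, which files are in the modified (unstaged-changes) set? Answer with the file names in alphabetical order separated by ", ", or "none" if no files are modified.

After op 1 (modify b.txt): modified={b.txt} staged={none}
After op 2 (git add b.txt): modified={none} staged={b.txt}
After op 3 (git reset b.txt): modified={b.txt} staged={none}
After op 4 (modify a.txt): modified={a.txt, b.txt} staged={none}
After op 5 (modify c.txt): modified={a.txt, b.txt, c.txt} staged={none}
After op 6 (git reset c.txt): modified={a.txt, b.txt, c.txt} staged={none}
After op 7 (git add b.txt): modified={a.txt, c.txt} staged={b.txt}
After op 8 (git add b.txt): modified={a.txt, c.txt} staged={b.txt}
After op 9 (modify b.txt): modified={a.txt, b.txt, c.txt} staged={b.txt}
After op 10 (modify c.txt): modified={a.txt, b.txt, c.txt} staged={b.txt}
After op 11 (git add a.txt): modified={b.txt, c.txt} staged={a.txt, b.txt}
After op 12 (git add b.txt): modified={c.txt} staged={a.txt, b.txt}
After op 13 (git reset c.txt): modified={c.txt} staged={a.txt, b.txt}
After op 14 (git add c.txt): modified={none} staged={a.txt, b.txt, c.txt}
After op 15 (modify b.txt): modified={b.txt} staged={a.txt, b.txt, c.txt}
After op 16 (git add b.txt): modified={none} staged={a.txt, b.txt, c.txt}
After op 17 (git reset a.txt): modified={a.txt} staged={b.txt, c.txt}
After op 18 (modify b.txt): modified={a.txt, b.txt} staged={b.txt, c.txt}
After op 19 (modify c.txt): modified={a.txt, b.txt, c.txt} staged={b.txt, c.txt}
After op 20 (git add c.txt): modified={a.txt, b.txt} staged={b.txt, c.txt}
After op 21 (modify a.txt): modified={a.txt, b.txt} staged={b.txt, c.txt}
After op 22 (modify c.txt): modified={a.txt, b.txt, c.txt} staged={b.txt, c.txt}
After op 23 (git add b.txt): modified={a.txt, c.txt} staged={b.txt, c.txt}

Answer: a.txt, c.txt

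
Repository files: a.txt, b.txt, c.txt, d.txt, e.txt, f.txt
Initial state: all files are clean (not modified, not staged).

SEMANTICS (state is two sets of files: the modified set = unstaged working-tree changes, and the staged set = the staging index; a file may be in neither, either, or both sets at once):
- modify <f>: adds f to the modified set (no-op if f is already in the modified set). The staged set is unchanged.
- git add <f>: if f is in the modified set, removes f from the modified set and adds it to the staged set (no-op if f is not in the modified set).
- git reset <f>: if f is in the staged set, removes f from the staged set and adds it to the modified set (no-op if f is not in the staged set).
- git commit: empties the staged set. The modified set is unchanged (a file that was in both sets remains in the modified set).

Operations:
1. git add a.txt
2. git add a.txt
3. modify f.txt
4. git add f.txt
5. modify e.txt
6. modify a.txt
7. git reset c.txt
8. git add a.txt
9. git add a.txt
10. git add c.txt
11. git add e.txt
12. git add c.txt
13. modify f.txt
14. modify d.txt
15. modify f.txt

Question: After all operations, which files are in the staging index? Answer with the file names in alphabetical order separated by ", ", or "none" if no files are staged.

After op 1 (git add a.txt): modified={none} staged={none}
After op 2 (git add a.txt): modified={none} staged={none}
After op 3 (modify f.txt): modified={f.txt} staged={none}
After op 4 (git add f.txt): modified={none} staged={f.txt}
After op 5 (modify e.txt): modified={e.txt} staged={f.txt}
After op 6 (modify a.txt): modified={a.txt, e.txt} staged={f.txt}
After op 7 (git reset c.txt): modified={a.txt, e.txt} staged={f.txt}
After op 8 (git add a.txt): modified={e.txt} staged={a.txt, f.txt}
After op 9 (git add a.txt): modified={e.txt} staged={a.txt, f.txt}
After op 10 (git add c.txt): modified={e.txt} staged={a.txt, f.txt}
After op 11 (git add e.txt): modified={none} staged={a.txt, e.txt, f.txt}
After op 12 (git add c.txt): modified={none} staged={a.txt, e.txt, f.txt}
After op 13 (modify f.txt): modified={f.txt} staged={a.txt, e.txt, f.txt}
After op 14 (modify d.txt): modified={d.txt, f.txt} staged={a.txt, e.txt, f.txt}
After op 15 (modify f.txt): modified={d.txt, f.txt} staged={a.txt, e.txt, f.txt}

Answer: a.txt, e.txt, f.txt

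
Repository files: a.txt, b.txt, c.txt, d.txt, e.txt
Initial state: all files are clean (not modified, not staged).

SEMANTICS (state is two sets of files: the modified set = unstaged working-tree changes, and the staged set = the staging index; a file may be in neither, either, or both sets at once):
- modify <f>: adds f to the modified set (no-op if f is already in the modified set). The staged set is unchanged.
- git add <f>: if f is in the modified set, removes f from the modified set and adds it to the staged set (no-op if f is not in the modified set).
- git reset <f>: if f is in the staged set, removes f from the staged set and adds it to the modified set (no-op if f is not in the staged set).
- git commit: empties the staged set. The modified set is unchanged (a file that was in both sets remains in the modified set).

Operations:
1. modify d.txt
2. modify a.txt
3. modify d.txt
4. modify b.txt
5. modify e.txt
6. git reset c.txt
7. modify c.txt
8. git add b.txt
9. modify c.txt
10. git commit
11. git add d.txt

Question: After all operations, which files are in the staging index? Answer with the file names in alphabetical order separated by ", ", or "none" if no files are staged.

After op 1 (modify d.txt): modified={d.txt} staged={none}
After op 2 (modify a.txt): modified={a.txt, d.txt} staged={none}
After op 3 (modify d.txt): modified={a.txt, d.txt} staged={none}
After op 4 (modify b.txt): modified={a.txt, b.txt, d.txt} staged={none}
After op 5 (modify e.txt): modified={a.txt, b.txt, d.txt, e.txt} staged={none}
After op 6 (git reset c.txt): modified={a.txt, b.txt, d.txt, e.txt} staged={none}
After op 7 (modify c.txt): modified={a.txt, b.txt, c.txt, d.txt, e.txt} staged={none}
After op 8 (git add b.txt): modified={a.txt, c.txt, d.txt, e.txt} staged={b.txt}
After op 9 (modify c.txt): modified={a.txt, c.txt, d.txt, e.txt} staged={b.txt}
After op 10 (git commit): modified={a.txt, c.txt, d.txt, e.txt} staged={none}
After op 11 (git add d.txt): modified={a.txt, c.txt, e.txt} staged={d.txt}

Answer: d.txt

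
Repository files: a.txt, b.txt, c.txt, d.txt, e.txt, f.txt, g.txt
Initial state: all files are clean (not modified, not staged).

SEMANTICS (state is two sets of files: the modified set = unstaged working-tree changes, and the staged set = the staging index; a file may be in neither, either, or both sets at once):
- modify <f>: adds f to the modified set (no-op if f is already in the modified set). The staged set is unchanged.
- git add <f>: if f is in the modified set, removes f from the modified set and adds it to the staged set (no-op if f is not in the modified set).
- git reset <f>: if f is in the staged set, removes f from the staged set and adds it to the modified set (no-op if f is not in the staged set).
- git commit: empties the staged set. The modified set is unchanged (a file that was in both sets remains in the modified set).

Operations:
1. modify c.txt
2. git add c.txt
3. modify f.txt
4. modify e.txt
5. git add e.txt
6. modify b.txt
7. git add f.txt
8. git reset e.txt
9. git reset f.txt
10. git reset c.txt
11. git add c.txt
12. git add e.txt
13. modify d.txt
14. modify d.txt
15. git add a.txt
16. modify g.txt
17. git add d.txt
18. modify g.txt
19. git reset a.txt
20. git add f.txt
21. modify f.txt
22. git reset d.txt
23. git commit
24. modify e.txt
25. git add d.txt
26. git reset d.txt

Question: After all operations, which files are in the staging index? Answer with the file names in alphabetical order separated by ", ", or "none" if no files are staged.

Answer: none

Derivation:
After op 1 (modify c.txt): modified={c.txt} staged={none}
After op 2 (git add c.txt): modified={none} staged={c.txt}
After op 3 (modify f.txt): modified={f.txt} staged={c.txt}
After op 4 (modify e.txt): modified={e.txt, f.txt} staged={c.txt}
After op 5 (git add e.txt): modified={f.txt} staged={c.txt, e.txt}
After op 6 (modify b.txt): modified={b.txt, f.txt} staged={c.txt, e.txt}
After op 7 (git add f.txt): modified={b.txt} staged={c.txt, e.txt, f.txt}
After op 8 (git reset e.txt): modified={b.txt, e.txt} staged={c.txt, f.txt}
After op 9 (git reset f.txt): modified={b.txt, e.txt, f.txt} staged={c.txt}
After op 10 (git reset c.txt): modified={b.txt, c.txt, e.txt, f.txt} staged={none}
After op 11 (git add c.txt): modified={b.txt, e.txt, f.txt} staged={c.txt}
After op 12 (git add e.txt): modified={b.txt, f.txt} staged={c.txt, e.txt}
After op 13 (modify d.txt): modified={b.txt, d.txt, f.txt} staged={c.txt, e.txt}
After op 14 (modify d.txt): modified={b.txt, d.txt, f.txt} staged={c.txt, e.txt}
After op 15 (git add a.txt): modified={b.txt, d.txt, f.txt} staged={c.txt, e.txt}
After op 16 (modify g.txt): modified={b.txt, d.txt, f.txt, g.txt} staged={c.txt, e.txt}
After op 17 (git add d.txt): modified={b.txt, f.txt, g.txt} staged={c.txt, d.txt, e.txt}
After op 18 (modify g.txt): modified={b.txt, f.txt, g.txt} staged={c.txt, d.txt, e.txt}
After op 19 (git reset a.txt): modified={b.txt, f.txt, g.txt} staged={c.txt, d.txt, e.txt}
After op 20 (git add f.txt): modified={b.txt, g.txt} staged={c.txt, d.txt, e.txt, f.txt}
After op 21 (modify f.txt): modified={b.txt, f.txt, g.txt} staged={c.txt, d.txt, e.txt, f.txt}
After op 22 (git reset d.txt): modified={b.txt, d.txt, f.txt, g.txt} staged={c.txt, e.txt, f.txt}
After op 23 (git commit): modified={b.txt, d.txt, f.txt, g.txt} staged={none}
After op 24 (modify e.txt): modified={b.txt, d.txt, e.txt, f.txt, g.txt} staged={none}
After op 25 (git add d.txt): modified={b.txt, e.txt, f.txt, g.txt} staged={d.txt}
After op 26 (git reset d.txt): modified={b.txt, d.txt, e.txt, f.txt, g.txt} staged={none}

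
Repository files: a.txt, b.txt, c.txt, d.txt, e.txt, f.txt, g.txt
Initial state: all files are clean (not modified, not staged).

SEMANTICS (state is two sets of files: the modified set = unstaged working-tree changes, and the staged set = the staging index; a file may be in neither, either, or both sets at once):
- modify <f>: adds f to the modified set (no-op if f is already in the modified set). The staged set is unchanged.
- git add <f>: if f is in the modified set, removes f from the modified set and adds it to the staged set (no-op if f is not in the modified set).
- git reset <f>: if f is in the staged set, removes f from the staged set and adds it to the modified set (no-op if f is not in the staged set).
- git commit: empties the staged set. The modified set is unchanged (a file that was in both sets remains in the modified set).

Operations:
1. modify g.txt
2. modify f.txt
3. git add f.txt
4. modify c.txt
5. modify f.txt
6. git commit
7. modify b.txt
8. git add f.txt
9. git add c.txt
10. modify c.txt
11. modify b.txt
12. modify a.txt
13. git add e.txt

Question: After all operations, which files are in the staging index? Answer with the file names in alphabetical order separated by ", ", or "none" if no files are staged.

Answer: c.txt, f.txt

Derivation:
After op 1 (modify g.txt): modified={g.txt} staged={none}
After op 2 (modify f.txt): modified={f.txt, g.txt} staged={none}
After op 3 (git add f.txt): modified={g.txt} staged={f.txt}
After op 4 (modify c.txt): modified={c.txt, g.txt} staged={f.txt}
After op 5 (modify f.txt): modified={c.txt, f.txt, g.txt} staged={f.txt}
After op 6 (git commit): modified={c.txt, f.txt, g.txt} staged={none}
After op 7 (modify b.txt): modified={b.txt, c.txt, f.txt, g.txt} staged={none}
After op 8 (git add f.txt): modified={b.txt, c.txt, g.txt} staged={f.txt}
After op 9 (git add c.txt): modified={b.txt, g.txt} staged={c.txt, f.txt}
After op 10 (modify c.txt): modified={b.txt, c.txt, g.txt} staged={c.txt, f.txt}
After op 11 (modify b.txt): modified={b.txt, c.txt, g.txt} staged={c.txt, f.txt}
After op 12 (modify a.txt): modified={a.txt, b.txt, c.txt, g.txt} staged={c.txt, f.txt}
After op 13 (git add e.txt): modified={a.txt, b.txt, c.txt, g.txt} staged={c.txt, f.txt}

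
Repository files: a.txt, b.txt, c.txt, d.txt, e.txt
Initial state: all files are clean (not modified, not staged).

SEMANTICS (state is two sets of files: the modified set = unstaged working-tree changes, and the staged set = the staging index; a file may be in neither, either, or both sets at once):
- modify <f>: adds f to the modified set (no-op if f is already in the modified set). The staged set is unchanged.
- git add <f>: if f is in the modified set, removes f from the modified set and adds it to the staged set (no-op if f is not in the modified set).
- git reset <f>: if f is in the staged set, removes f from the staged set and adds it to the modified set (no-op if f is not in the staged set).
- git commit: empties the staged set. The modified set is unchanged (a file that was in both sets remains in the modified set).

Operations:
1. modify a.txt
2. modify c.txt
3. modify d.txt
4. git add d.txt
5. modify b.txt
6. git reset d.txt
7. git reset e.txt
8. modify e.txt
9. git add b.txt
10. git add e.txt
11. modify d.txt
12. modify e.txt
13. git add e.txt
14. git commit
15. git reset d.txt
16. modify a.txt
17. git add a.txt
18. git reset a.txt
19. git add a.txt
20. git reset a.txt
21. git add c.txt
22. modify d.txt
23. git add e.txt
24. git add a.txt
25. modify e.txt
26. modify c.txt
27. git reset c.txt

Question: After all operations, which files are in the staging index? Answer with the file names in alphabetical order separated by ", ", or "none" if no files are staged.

After op 1 (modify a.txt): modified={a.txt} staged={none}
After op 2 (modify c.txt): modified={a.txt, c.txt} staged={none}
After op 3 (modify d.txt): modified={a.txt, c.txt, d.txt} staged={none}
After op 4 (git add d.txt): modified={a.txt, c.txt} staged={d.txt}
After op 5 (modify b.txt): modified={a.txt, b.txt, c.txt} staged={d.txt}
After op 6 (git reset d.txt): modified={a.txt, b.txt, c.txt, d.txt} staged={none}
After op 7 (git reset e.txt): modified={a.txt, b.txt, c.txt, d.txt} staged={none}
After op 8 (modify e.txt): modified={a.txt, b.txt, c.txt, d.txt, e.txt} staged={none}
After op 9 (git add b.txt): modified={a.txt, c.txt, d.txt, e.txt} staged={b.txt}
After op 10 (git add e.txt): modified={a.txt, c.txt, d.txt} staged={b.txt, e.txt}
After op 11 (modify d.txt): modified={a.txt, c.txt, d.txt} staged={b.txt, e.txt}
After op 12 (modify e.txt): modified={a.txt, c.txt, d.txt, e.txt} staged={b.txt, e.txt}
After op 13 (git add e.txt): modified={a.txt, c.txt, d.txt} staged={b.txt, e.txt}
After op 14 (git commit): modified={a.txt, c.txt, d.txt} staged={none}
After op 15 (git reset d.txt): modified={a.txt, c.txt, d.txt} staged={none}
After op 16 (modify a.txt): modified={a.txt, c.txt, d.txt} staged={none}
After op 17 (git add a.txt): modified={c.txt, d.txt} staged={a.txt}
After op 18 (git reset a.txt): modified={a.txt, c.txt, d.txt} staged={none}
After op 19 (git add a.txt): modified={c.txt, d.txt} staged={a.txt}
After op 20 (git reset a.txt): modified={a.txt, c.txt, d.txt} staged={none}
After op 21 (git add c.txt): modified={a.txt, d.txt} staged={c.txt}
After op 22 (modify d.txt): modified={a.txt, d.txt} staged={c.txt}
After op 23 (git add e.txt): modified={a.txt, d.txt} staged={c.txt}
After op 24 (git add a.txt): modified={d.txt} staged={a.txt, c.txt}
After op 25 (modify e.txt): modified={d.txt, e.txt} staged={a.txt, c.txt}
After op 26 (modify c.txt): modified={c.txt, d.txt, e.txt} staged={a.txt, c.txt}
After op 27 (git reset c.txt): modified={c.txt, d.txt, e.txt} staged={a.txt}

Answer: a.txt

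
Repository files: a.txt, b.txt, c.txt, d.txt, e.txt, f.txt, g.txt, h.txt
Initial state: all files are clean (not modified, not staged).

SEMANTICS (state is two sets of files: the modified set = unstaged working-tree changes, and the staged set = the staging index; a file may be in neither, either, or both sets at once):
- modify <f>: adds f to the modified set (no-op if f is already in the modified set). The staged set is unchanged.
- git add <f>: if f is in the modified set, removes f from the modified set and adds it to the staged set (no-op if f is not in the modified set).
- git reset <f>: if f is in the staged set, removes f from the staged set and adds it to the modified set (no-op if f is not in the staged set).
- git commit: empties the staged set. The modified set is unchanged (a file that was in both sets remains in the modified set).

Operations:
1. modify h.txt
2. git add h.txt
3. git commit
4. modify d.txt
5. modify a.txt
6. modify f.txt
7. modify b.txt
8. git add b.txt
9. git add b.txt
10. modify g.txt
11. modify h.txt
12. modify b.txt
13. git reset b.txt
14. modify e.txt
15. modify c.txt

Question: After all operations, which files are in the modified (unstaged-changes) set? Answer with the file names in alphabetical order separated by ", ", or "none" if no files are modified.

Answer: a.txt, b.txt, c.txt, d.txt, e.txt, f.txt, g.txt, h.txt

Derivation:
After op 1 (modify h.txt): modified={h.txt} staged={none}
After op 2 (git add h.txt): modified={none} staged={h.txt}
After op 3 (git commit): modified={none} staged={none}
After op 4 (modify d.txt): modified={d.txt} staged={none}
After op 5 (modify a.txt): modified={a.txt, d.txt} staged={none}
After op 6 (modify f.txt): modified={a.txt, d.txt, f.txt} staged={none}
After op 7 (modify b.txt): modified={a.txt, b.txt, d.txt, f.txt} staged={none}
After op 8 (git add b.txt): modified={a.txt, d.txt, f.txt} staged={b.txt}
After op 9 (git add b.txt): modified={a.txt, d.txt, f.txt} staged={b.txt}
After op 10 (modify g.txt): modified={a.txt, d.txt, f.txt, g.txt} staged={b.txt}
After op 11 (modify h.txt): modified={a.txt, d.txt, f.txt, g.txt, h.txt} staged={b.txt}
After op 12 (modify b.txt): modified={a.txt, b.txt, d.txt, f.txt, g.txt, h.txt} staged={b.txt}
After op 13 (git reset b.txt): modified={a.txt, b.txt, d.txt, f.txt, g.txt, h.txt} staged={none}
After op 14 (modify e.txt): modified={a.txt, b.txt, d.txt, e.txt, f.txt, g.txt, h.txt} staged={none}
After op 15 (modify c.txt): modified={a.txt, b.txt, c.txt, d.txt, e.txt, f.txt, g.txt, h.txt} staged={none}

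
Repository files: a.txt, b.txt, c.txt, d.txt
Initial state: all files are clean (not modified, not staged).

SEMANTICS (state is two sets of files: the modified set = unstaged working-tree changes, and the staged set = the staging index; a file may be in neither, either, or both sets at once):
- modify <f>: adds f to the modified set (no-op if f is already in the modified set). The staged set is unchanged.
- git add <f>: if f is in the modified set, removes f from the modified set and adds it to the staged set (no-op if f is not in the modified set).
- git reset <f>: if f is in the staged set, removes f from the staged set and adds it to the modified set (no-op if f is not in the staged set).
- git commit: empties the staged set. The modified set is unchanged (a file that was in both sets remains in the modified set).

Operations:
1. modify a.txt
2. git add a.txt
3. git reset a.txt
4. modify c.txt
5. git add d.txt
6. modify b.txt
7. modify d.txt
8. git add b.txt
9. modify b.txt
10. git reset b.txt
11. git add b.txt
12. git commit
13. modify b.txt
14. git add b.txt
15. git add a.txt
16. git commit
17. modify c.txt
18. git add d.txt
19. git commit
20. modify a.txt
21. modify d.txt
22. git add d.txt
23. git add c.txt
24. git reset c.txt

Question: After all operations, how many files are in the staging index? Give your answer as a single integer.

Answer: 1

Derivation:
After op 1 (modify a.txt): modified={a.txt} staged={none}
After op 2 (git add a.txt): modified={none} staged={a.txt}
After op 3 (git reset a.txt): modified={a.txt} staged={none}
After op 4 (modify c.txt): modified={a.txt, c.txt} staged={none}
After op 5 (git add d.txt): modified={a.txt, c.txt} staged={none}
After op 6 (modify b.txt): modified={a.txt, b.txt, c.txt} staged={none}
After op 7 (modify d.txt): modified={a.txt, b.txt, c.txt, d.txt} staged={none}
After op 8 (git add b.txt): modified={a.txt, c.txt, d.txt} staged={b.txt}
After op 9 (modify b.txt): modified={a.txt, b.txt, c.txt, d.txt} staged={b.txt}
After op 10 (git reset b.txt): modified={a.txt, b.txt, c.txt, d.txt} staged={none}
After op 11 (git add b.txt): modified={a.txt, c.txt, d.txt} staged={b.txt}
After op 12 (git commit): modified={a.txt, c.txt, d.txt} staged={none}
After op 13 (modify b.txt): modified={a.txt, b.txt, c.txt, d.txt} staged={none}
After op 14 (git add b.txt): modified={a.txt, c.txt, d.txt} staged={b.txt}
After op 15 (git add a.txt): modified={c.txt, d.txt} staged={a.txt, b.txt}
After op 16 (git commit): modified={c.txt, d.txt} staged={none}
After op 17 (modify c.txt): modified={c.txt, d.txt} staged={none}
After op 18 (git add d.txt): modified={c.txt} staged={d.txt}
After op 19 (git commit): modified={c.txt} staged={none}
After op 20 (modify a.txt): modified={a.txt, c.txt} staged={none}
After op 21 (modify d.txt): modified={a.txt, c.txt, d.txt} staged={none}
After op 22 (git add d.txt): modified={a.txt, c.txt} staged={d.txt}
After op 23 (git add c.txt): modified={a.txt} staged={c.txt, d.txt}
After op 24 (git reset c.txt): modified={a.txt, c.txt} staged={d.txt}
Final staged set: {d.txt} -> count=1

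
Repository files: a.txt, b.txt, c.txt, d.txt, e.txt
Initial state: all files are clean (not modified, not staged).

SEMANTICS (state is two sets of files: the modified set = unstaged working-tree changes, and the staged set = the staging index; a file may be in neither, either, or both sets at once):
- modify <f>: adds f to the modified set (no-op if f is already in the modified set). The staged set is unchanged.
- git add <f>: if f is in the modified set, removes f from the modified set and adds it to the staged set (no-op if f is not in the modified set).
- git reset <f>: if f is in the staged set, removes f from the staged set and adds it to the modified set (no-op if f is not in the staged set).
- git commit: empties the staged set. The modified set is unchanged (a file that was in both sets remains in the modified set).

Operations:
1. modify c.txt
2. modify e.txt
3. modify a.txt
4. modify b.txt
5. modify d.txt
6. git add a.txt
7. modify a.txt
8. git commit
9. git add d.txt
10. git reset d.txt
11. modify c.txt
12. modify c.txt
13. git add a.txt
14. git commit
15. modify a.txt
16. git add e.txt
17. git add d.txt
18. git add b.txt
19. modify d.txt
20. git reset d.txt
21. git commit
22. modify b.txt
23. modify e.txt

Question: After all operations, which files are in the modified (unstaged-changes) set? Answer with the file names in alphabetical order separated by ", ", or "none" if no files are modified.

Answer: a.txt, b.txt, c.txt, d.txt, e.txt

Derivation:
After op 1 (modify c.txt): modified={c.txt} staged={none}
After op 2 (modify e.txt): modified={c.txt, e.txt} staged={none}
After op 3 (modify a.txt): modified={a.txt, c.txt, e.txt} staged={none}
After op 4 (modify b.txt): modified={a.txt, b.txt, c.txt, e.txt} staged={none}
After op 5 (modify d.txt): modified={a.txt, b.txt, c.txt, d.txt, e.txt} staged={none}
After op 6 (git add a.txt): modified={b.txt, c.txt, d.txt, e.txt} staged={a.txt}
After op 7 (modify a.txt): modified={a.txt, b.txt, c.txt, d.txt, e.txt} staged={a.txt}
After op 8 (git commit): modified={a.txt, b.txt, c.txt, d.txt, e.txt} staged={none}
After op 9 (git add d.txt): modified={a.txt, b.txt, c.txt, e.txt} staged={d.txt}
After op 10 (git reset d.txt): modified={a.txt, b.txt, c.txt, d.txt, e.txt} staged={none}
After op 11 (modify c.txt): modified={a.txt, b.txt, c.txt, d.txt, e.txt} staged={none}
After op 12 (modify c.txt): modified={a.txt, b.txt, c.txt, d.txt, e.txt} staged={none}
After op 13 (git add a.txt): modified={b.txt, c.txt, d.txt, e.txt} staged={a.txt}
After op 14 (git commit): modified={b.txt, c.txt, d.txt, e.txt} staged={none}
After op 15 (modify a.txt): modified={a.txt, b.txt, c.txt, d.txt, e.txt} staged={none}
After op 16 (git add e.txt): modified={a.txt, b.txt, c.txt, d.txt} staged={e.txt}
After op 17 (git add d.txt): modified={a.txt, b.txt, c.txt} staged={d.txt, e.txt}
After op 18 (git add b.txt): modified={a.txt, c.txt} staged={b.txt, d.txt, e.txt}
After op 19 (modify d.txt): modified={a.txt, c.txt, d.txt} staged={b.txt, d.txt, e.txt}
After op 20 (git reset d.txt): modified={a.txt, c.txt, d.txt} staged={b.txt, e.txt}
After op 21 (git commit): modified={a.txt, c.txt, d.txt} staged={none}
After op 22 (modify b.txt): modified={a.txt, b.txt, c.txt, d.txt} staged={none}
After op 23 (modify e.txt): modified={a.txt, b.txt, c.txt, d.txt, e.txt} staged={none}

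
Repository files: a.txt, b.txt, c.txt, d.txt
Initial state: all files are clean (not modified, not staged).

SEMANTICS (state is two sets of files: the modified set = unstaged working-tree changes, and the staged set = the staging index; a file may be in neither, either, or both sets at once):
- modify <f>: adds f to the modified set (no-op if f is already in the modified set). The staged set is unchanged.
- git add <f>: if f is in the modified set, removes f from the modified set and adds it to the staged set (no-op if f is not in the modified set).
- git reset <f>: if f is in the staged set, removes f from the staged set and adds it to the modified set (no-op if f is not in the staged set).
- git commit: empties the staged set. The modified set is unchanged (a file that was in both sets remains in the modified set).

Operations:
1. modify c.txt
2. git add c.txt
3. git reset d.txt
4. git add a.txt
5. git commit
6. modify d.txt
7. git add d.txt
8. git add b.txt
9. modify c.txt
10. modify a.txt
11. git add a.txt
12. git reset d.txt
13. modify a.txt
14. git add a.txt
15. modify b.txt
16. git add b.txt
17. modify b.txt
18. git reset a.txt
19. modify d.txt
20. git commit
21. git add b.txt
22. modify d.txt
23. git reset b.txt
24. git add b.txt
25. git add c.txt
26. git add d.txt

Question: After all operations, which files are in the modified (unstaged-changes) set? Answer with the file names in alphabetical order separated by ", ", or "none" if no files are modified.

Answer: a.txt

Derivation:
After op 1 (modify c.txt): modified={c.txt} staged={none}
After op 2 (git add c.txt): modified={none} staged={c.txt}
After op 3 (git reset d.txt): modified={none} staged={c.txt}
After op 4 (git add a.txt): modified={none} staged={c.txt}
After op 5 (git commit): modified={none} staged={none}
After op 6 (modify d.txt): modified={d.txt} staged={none}
After op 7 (git add d.txt): modified={none} staged={d.txt}
After op 8 (git add b.txt): modified={none} staged={d.txt}
After op 9 (modify c.txt): modified={c.txt} staged={d.txt}
After op 10 (modify a.txt): modified={a.txt, c.txt} staged={d.txt}
After op 11 (git add a.txt): modified={c.txt} staged={a.txt, d.txt}
After op 12 (git reset d.txt): modified={c.txt, d.txt} staged={a.txt}
After op 13 (modify a.txt): modified={a.txt, c.txt, d.txt} staged={a.txt}
After op 14 (git add a.txt): modified={c.txt, d.txt} staged={a.txt}
After op 15 (modify b.txt): modified={b.txt, c.txt, d.txt} staged={a.txt}
After op 16 (git add b.txt): modified={c.txt, d.txt} staged={a.txt, b.txt}
After op 17 (modify b.txt): modified={b.txt, c.txt, d.txt} staged={a.txt, b.txt}
After op 18 (git reset a.txt): modified={a.txt, b.txt, c.txt, d.txt} staged={b.txt}
After op 19 (modify d.txt): modified={a.txt, b.txt, c.txt, d.txt} staged={b.txt}
After op 20 (git commit): modified={a.txt, b.txt, c.txt, d.txt} staged={none}
After op 21 (git add b.txt): modified={a.txt, c.txt, d.txt} staged={b.txt}
After op 22 (modify d.txt): modified={a.txt, c.txt, d.txt} staged={b.txt}
After op 23 (git reset b.txt): modified={a.txt, b.txt, c.txt, d.txt} staged={none}
After op 24 (git add b.txt): modified={a.txt, c.txt, d.txt} staged={b.txt}
After op 25 (git add c.txt): modified={a.txt, d.txt} staged={b.txt, c.txt}
After op 26 (git add d.txt): modified={a.txt} staged={b.txt, c.txt, d.txt}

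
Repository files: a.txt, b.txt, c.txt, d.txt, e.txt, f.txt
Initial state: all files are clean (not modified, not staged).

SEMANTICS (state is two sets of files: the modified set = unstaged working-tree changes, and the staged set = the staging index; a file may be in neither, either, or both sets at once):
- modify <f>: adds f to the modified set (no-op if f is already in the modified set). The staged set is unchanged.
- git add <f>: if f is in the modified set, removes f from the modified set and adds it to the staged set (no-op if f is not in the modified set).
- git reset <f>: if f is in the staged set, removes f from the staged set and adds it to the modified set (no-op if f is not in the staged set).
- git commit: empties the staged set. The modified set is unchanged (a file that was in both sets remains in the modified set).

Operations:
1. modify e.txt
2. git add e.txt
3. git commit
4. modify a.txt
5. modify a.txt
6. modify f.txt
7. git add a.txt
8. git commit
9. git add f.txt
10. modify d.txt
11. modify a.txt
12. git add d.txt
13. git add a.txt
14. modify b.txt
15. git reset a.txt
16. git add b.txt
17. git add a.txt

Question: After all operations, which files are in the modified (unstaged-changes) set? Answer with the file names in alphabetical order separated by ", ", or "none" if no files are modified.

After op 1 (modify e.txt): modified={e.txt} staged={none}
After op 2 (git add e.txt): modified={none} staged={e.txt}
After op 3 (git commit): modified={none} staged={none}
After op 4 (modify a.txt): modified={a.txt} staged={none}
After op 5 (modify a.txt): modified={a.txt} staged={none}
After op 6 (modify f.txt): modified={a.txt, f.txt} staged={none}
After op 7 (git add a.txt): modified={f.txt} staged={a.txt}
After op 8 (git commit): modified={f.txt} staged={none}
After op 9 (git add f.txt): modified={none} staged={f.txt}
After op 10 (modify d.txt): modified={d.txt} staged={f.txt}
After op 11 (modify a.txt): modified={a.txt, d.txt} staged={f.txt}
After op 12 (git add d.txt): modified={a.txt} staged={d.txt, f.txt}
After op 13 (git add a.txt): modified={none} staged={a.txt, d.txt, f.txt}
After op 14 (modify b.txt): modified={b.txt} staged={a.txt, d.txt, f.txt}
After op 15 (git reset a.txt): modified={a.txt, b.txt} staged={d.txt, f.txt}
After op 16 (git add b.txt): modified={a.txt} staged={b.txt, d.txt, f.txt}
After op 17 (git add a.txt): modified={none} staged={a.txt, b.txt, d.txt, f.txt}

Answer: none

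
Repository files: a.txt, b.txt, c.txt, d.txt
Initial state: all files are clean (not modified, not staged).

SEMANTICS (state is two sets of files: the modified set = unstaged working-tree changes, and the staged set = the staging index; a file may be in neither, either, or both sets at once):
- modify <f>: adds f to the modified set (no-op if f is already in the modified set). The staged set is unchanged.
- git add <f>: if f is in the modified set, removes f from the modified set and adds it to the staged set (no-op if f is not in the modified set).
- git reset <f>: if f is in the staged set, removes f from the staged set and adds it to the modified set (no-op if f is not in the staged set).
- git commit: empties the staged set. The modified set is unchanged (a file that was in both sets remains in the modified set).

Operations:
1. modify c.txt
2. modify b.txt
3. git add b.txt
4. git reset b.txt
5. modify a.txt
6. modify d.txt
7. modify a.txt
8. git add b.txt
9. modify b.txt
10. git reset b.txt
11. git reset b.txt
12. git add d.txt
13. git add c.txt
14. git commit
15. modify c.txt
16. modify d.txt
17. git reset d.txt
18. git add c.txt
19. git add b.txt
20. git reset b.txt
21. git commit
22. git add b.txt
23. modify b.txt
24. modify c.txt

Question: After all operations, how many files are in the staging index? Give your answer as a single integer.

After op 1 (modify c.txt): modified={c.txt} staged={none}
After op 2 (modify b.txt): modified={b.txt, c.txt} staged={none}
After op 3 (git add b.txt): modified={c.txt} staged={b.txt}
After op 4 (git reset b.txt): modified={b.txt, c.txt} staged={none}
After op 5 (modify a.txt): modified={a.txt, b.txt, c.txt} staged={none}
After op 6 (modify d.txt): modified={a.txt, b.txt, c.txt, d.txt} staged={none}
After op 7 (modify a.txt): modified={a.txt, b.txt, c.txt, d.txt} staged={none}
After op 8 (git add b.txt): modified={a.txt, c.txt, d.txt} staged={b.txt}
After op 9 (modify b.txt): modified={a.txt, b.txt, c.txt, d.txt} staged={b.txt}
After op 10 (git reset b.txt): modified={a.txt, b.txt, c.txt, d.txt} staged={none}
After op 11 (git reset b.txt): modified={a.txt, b.txt, c.txt, d.txt} staged={none}
After op 12 (git add d.txt): modified={a.txt, b.txt, c.txt} staged={d.txt}
After op 13 (git add c.txt): modified={a.txt, b.txt} staged={c.txt, d.txt}
After op 14 (git commit): modified={a.txt, b.txt} staged={none}
After op 15 (modify c.txt): modified={a.txt, b.txt, c.txt} staged={none}
After op 16 (modify d.txt): modified={a.txt, b.txt, c.txt, d.txt} staged={none}
After op 17 (git reset d.txt): modified={a.txt, b.txt, c.txt, d.txt} staged={none}
After op 18 (git add c.txt): modified={a.txt, b.txt, d.txt} staged={c.txt}
After op 19 (git add b.txt): modified={a.txt, d.txt} staged={b.txt, c.txt}
After op 20 (git reset b.txt): modified={a.txt, b.txt, d.txt} staged={c.txt}
After op 21 (git commit): modified={a.txt, b.txt, d.txt} staged={none}
After op 22 (git add b.txt): modified={a.txt, d.txt} staged={b.txt}
After op 23 (modify b.txt): modified={a.txt, b.txt, d.txt} staged={b.txt}
After op 24 (modify c.txt): modified={a.txt, b.txt, c.txt, d.txt} staged={b.txt}
Final staged set: {b.txt} -> count=1

Answer: 1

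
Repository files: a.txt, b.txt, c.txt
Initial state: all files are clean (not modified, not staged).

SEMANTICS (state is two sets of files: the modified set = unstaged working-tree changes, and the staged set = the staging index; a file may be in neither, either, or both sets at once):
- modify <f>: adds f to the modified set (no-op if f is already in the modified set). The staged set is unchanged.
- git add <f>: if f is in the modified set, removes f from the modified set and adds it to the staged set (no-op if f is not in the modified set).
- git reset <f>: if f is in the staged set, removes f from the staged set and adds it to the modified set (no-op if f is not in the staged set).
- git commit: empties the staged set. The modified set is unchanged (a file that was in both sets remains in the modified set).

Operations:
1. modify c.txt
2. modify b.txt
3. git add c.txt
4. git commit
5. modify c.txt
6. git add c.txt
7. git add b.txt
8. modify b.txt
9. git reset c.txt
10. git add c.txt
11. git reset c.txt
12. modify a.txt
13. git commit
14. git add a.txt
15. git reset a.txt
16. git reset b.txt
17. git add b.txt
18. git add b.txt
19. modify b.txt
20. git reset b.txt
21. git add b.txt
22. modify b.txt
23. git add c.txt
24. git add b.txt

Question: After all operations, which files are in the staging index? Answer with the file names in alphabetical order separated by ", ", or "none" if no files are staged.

Answer: b.txt, c.txt

Derivation:
After op 1 (modify c.txt): modified={c.txt} staged={none}
After op 2 (modify b.txt): modified={b.txt, c.txt} staged={none}
After op 3 (git add c.txt): modified={b.txt} staged={c.txt}
After op 4 (git commit): modified={b.txt} staged={none}
After op 5 (modify c.txt): modified={b.txt, c.txt} staged={none}
After op 6 (git add c.txt): modified={b.txt} staged={c.txt}
After op 7 (git add b.txt): modified={none} staged={b.txt, c.txt}
After op 8 (modify b.txt): modified={b.txt} staged={b.txt, c.txt}
After op 9 (git reset c.txt): modified={b.txt, c.txt} staged={b.txt}
After op 10 (git add c.txt): modified={b.txt} staged={b.txt, c.txt}
After op 11 (git reset c.txt): modified={b.txt, c.txt} staged={b.txt}
After op 12 (modify a.txt): modified={a.txt, b.txt, c.txt} staged={b.txt}
After op 13 (git commit): modified={a.txt, b.txt, c.txt} staged={none}
After op 14 (git add a.txt): modified={b.txt, c.txt} staged={a.txt}
After op 15 (git reset a.txt): modified={a.txt, b.txt, c.txt} staged={none}
After op 16 (git reset b.txt): modified={a.txt, b.txt, c.txt} staged={none}
After op 17 (git add b.txt): modified={a.txt, c.txt} staged={b.txt}
After op 18 (git add b.txt): modified={a.txt, c.txt} staged={b.txt}
After op 19 (modify b.txt): modified={a.txt, b.txt, c.txt} staged={b.txt}
After op 20 (git reset b.txt): modified={a.txt, b.txt, c.txt} staged={none}
After op 21 (git add b.txt): modified={a.txt, c.txt} staged={b.txt}
After op 22 (modify b.txt): modified={a.txt, b.txt, c.txt} staged={b.txt}
After op 23 (git add c.txt): modified={a.txt, b.txt} staged={b.txt, c.txt}
After op 24 (git add b.txt): modified={a.txt} staged={b.txt, c.txt}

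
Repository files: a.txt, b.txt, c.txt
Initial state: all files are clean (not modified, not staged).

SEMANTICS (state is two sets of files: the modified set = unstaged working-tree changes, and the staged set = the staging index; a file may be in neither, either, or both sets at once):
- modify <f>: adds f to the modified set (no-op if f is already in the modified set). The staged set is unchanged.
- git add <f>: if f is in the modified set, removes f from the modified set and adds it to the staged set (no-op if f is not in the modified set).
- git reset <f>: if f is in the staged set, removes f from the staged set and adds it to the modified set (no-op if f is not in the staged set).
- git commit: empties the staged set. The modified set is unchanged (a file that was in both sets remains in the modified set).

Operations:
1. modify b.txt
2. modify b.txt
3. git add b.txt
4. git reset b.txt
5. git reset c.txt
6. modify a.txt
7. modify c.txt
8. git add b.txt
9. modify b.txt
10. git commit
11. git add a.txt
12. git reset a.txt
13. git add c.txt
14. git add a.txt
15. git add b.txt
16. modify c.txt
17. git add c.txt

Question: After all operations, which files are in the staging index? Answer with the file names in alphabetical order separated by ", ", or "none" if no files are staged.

Answer: a.txt, b.txt, c.txt

Derivation:
After op 1 (modify b.txt): modified={b.txt} staged={none}
After op 2 (modify b.txt): modified={b.txt} staged={none}
After op 3 (git add b.txt): modified={none} staged={b.txt}
After op 4 (git reset b.txt): modified={b.txt} staged={none}
After op 5 (git reset c.txt): modified={b.txt} staged={none}
After op 6 (modify a.txt): modified={a.txt, b.txt} staged={none}
After op 7 (modify c.txt): modified={a.txt, b.txt, c.txt} staged={none}
After op 8 (git add b.txt): modified={a.txt, c.txt} staged={b.txt}
After op 9 (modify b.txt): modified={a.txt, b.txt, c.txt} staged={b.txt}
After op 10 (git commit): modified={a.txt, b.txt, c.txt} staged={none}
After op 11 (git add a.txt): modified={b.txt, c.txt} staged={a.txt}
After op 12 (git reset a.txt): modified={a.txt, b.txt, c.txt} staged={none}
After op 13 (git add c.txt): modified={a.txt, b.txt} staged={c.txt}
After op 14 (git add a.txt): modified={b.txt} staged={a.txt, c.txt}
After op 15 (git add b.txt): modified={none} staged={a.txt, b.txt, c.txt}
After op 16 (modify c.txt): modified={c.txt} staged={a.txt, b.txt, c.txt}
After op 17 (git add c.txt): modified={none} staged={a.txt, b.txt, c.txt}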